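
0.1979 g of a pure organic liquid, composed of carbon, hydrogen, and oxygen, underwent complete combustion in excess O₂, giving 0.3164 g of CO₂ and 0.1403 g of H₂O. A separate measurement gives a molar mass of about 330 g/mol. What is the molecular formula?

mol C = 0.3164 g CO₂ ÷ 44.009 g/mol = 0.0071894 mol
mol H = 2 × 0.1403 g H₂O ÷ 18.015 g/mol = 0.015576 mol
mass O = 0.1979 − (0.086352 + 0.015701) = 0.095847 g → mol O = 0.095847 ÷ 15.999 = 0.0059908 mol
Divide by the smallest (0.0059908 mol): C 1.200, H 2.600, O 1.000
Multiplying each by 5 gives whole numbers: C 6.00, H 13.00, O 5.00
Empirical formula: C6H13O5
Empirical-formula mass = 165.17 g/mol; 330 ÷ 165.17 ≈ 2, so the molecular formula is C12H26O10.

C12H26O10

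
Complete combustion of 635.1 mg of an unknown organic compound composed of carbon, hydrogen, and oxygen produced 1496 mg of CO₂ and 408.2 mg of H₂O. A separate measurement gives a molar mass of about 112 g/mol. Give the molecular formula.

C6H8O2

mol C = 1.496 g CO₂ ÷ 44.009 g/mol = 0.033993 mol
mol H = 2 × 0.4082 g H₂O ÷ 18.015 g/mol = 0.045318 mol
mass O = 0.6351 − (0.40829 + 0.045680) = 0.18113 g → mol O = 0.18113 ÷ 15.999 = 0.011321 mol
Divide by the smallest (0.011321 mol): C 3.003, H 4.003, O 1.000
Empirical formula: C3H4O
Empirical-formula mass = 56.06 g/mol; 112 ÷ 56.06 ≈ 2, so the molecular formula is C6H8O2.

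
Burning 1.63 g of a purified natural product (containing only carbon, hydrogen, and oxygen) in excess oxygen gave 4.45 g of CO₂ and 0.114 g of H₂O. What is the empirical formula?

mol C = 4.45 g CO₂ ÷ 44.009 g/mol = 0.1011 mol
mol H = 2 × 0.114 g H₂O ÷ 18.015 g/mol = 0.01266 mol
mass O = 1.63 − (1.215 + 0.01276) = 0.4027 g → mol O = 0.4027 ÷ 15.999 = 0.02517 mol
Divide by the smallest (0.01266 mol): C 7.989, H 1.000, O 1.989

C8HO2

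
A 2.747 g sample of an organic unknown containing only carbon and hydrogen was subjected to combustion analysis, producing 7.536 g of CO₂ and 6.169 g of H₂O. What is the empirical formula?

mol C = 7.536 g CO₂ ÷ 44.009 g/mol = 0.17124 mol
mol H = 2 × 6.169 g H₂O ÷ 18.015 g/mol = 0.68487 mol
Divide by the smallest (0.17124 mol): C 1.000, H 4.000

CH4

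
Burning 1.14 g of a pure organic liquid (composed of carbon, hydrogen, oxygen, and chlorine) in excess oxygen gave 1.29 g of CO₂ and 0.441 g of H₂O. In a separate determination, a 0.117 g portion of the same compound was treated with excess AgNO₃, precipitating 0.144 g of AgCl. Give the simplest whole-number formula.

C6H10Cl2O5

mol C = 1.29 g CO₂ ÷ 44.009 g/mol = 0.02931 mol
mol H = 2 × 0.441 g H₂O ÷ 18.015 g/mol = 0.04896 mol
From the AgCl data: mol Cl per gram of compound = (0.144 ÷ 143.318) ÷ 0.117 = 0.008588 mol/g, so in the 1.14 g combustion sample mol Cl = 0.009790 mol
mass O = 1.14 − (0.3521 + 0.04935 + 0.3471) = 0.3915 g → mol O = 0.3915 ÷ 15.999 = 0.02447 mol
Divide by the smallest (0.009790 mol): C 2.994, H 5.001, Cl 1.000, O 2.500
Multiplying each by 2 gives whole numbers: C 5.99, H 10.00, Cl 2.00, O 5.00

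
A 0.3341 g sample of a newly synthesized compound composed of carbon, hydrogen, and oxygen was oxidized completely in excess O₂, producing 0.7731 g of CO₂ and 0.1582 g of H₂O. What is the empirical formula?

C8H8O3

mol C = 0.7731 g CO₂ ÷ 44.009 g/mol = 0.017567 mol
mol H = 2 × 0.1582 g H₂O ÷ 18.015 g/mol = 0.017563 mol
mass O = 0.3341 − (0.21100 + 0.017704) = 0.10540 g → mol O = 0.10540 ÷ 15.999 = 0.0065880 mol
Divide by the smallest (0.0065880 mol): C 2.667, H 2.666, O 1.000
Multiplying each by 3 gives whole numbers: C 8.00, H 8.00, O 3.00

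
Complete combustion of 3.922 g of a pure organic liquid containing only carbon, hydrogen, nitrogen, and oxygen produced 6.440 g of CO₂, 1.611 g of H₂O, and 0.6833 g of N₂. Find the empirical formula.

C9H11N3O5

mol C = 6.440 g CO₂ ÷ 44.009 g/mol = 0.14633 mol
mol H = 2 × 1.611 g H₂O ÷ 18.015 g/mol = 0.17885 mol
mol N = 2 × 0.6833 g N₂ ÷ 28.014 g/mol = 0.048783 mol
mass O = 3.922 − (1.7576 + 0.18028 + 0.68330) = 1.3008 g → mol O = 1.3008 ÷ 15.999 = 0.081305 mol
Divide by the smallest (0.048783 mol): C 3.000, H 3.666, N 1.000, O 1.667
Multiplying each by 3 gives whole numbers: C 9.00, H 11.00, N 3.00, O 5.00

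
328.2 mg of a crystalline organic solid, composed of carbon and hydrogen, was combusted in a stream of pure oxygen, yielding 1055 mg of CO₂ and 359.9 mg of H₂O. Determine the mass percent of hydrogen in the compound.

12.27%

mol C = 1.055 g CO₂ ÷ 44.009 g/mol = 0.023972 mol
mol H = 2 × 0.3599 g H₂O ÷ 18.015 g/mol = 0.039956 mol
mass % H = 0.040275 g ÷ 0.3282 g × 100%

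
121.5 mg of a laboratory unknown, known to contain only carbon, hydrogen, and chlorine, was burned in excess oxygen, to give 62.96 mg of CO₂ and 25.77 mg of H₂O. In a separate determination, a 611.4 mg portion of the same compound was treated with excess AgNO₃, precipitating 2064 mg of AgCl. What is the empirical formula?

CH2Cl2

mol C = 0.06296 g CO₂ ÷ 44.009 g/mol = 0.0014306 mol
mol H = 2 × 0.02577 g H₂O ÷ 18.015 g/mol = 0.0028609 mol
From the AgCl data: mol Cl per gram of compound = (2.064 ÷ 143.318) ÷ 0.6114 = 0.023555 mol/g, so in the 0.1215 g combustion sample mol Cl = 0.0028619 mol
Divide by the smallest (0.0014306 mol): C 1.000, H 2.000, Cl 2.000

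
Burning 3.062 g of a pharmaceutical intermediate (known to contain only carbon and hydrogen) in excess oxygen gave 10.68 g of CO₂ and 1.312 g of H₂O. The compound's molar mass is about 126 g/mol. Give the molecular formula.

C10H6

mol C = 10.68 g CO₂ ÷ 44.009 g/mol = 0.24268 mol
mol H = 2 × 1.312 g H₂O ÷ 18.015 g/mol = 0.14566 mol
Divide by the smallest (0.14566 mol): C 1.666, H 1.000
Multiplying each by 3 gives whole numbers: C 5.00, H 3.00
Empirical formula: C5H3
Empirical-formula mass = 63.08 g/mol; 126 ÷ 63.08 ≈ 2, so the molecular formula is C10H6.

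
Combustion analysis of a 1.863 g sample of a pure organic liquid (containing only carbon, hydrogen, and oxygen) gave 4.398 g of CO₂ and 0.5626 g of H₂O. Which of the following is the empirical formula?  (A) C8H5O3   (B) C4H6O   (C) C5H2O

(A) C8H5O3

mol C = 4.398 g CO₂ ÷ 44.009 g/mol = 0.099934 mol
mol H = 2 × 0.5626 g H₂O ÷ 18.015 g/mol = 0.062459 mol
mass O = 1.863 − (1.2003 + 0.062959) = 0.59973 g → mol O = 0.59973 ÷ 15.999 = 0.037486 mol
Divide by the smallest (0.037486 mol): C 2.666, H 1.666, O 1.000
Multiplying each by 3 gives whole numbers: C 8.00, H 5.00, O 3.00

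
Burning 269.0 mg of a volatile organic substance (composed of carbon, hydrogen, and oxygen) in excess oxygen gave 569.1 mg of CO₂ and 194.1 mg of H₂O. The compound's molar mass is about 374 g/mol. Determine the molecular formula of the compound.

mol C = 0.5691 g CO₂ ÷ 44.009 g/mol = 0.012931 mol
mol H = 2 × 0.1941 g H₂O ÷ 18.015 g/mol = 0.021549 mol
mass O = 0.2690 − (0.15532 + 0.021721) = 0.091959 g → mol O = 0.091959 ÷ 15.999 = 0.0057478 mol
Divide by the smallest (0.0057478 mol): C 2.250, H 3.749, O 1.000
Multiplying each by 4 gives whole numbers: C 9.00, H 15.00, O 4.00
Empirical formula: C9H15O4
Empirical-formula mass = 187.22 g/mol; 374 ÷ 187.22 ≈ 2, so the molecular formula is C18H30O8.

C18H30O8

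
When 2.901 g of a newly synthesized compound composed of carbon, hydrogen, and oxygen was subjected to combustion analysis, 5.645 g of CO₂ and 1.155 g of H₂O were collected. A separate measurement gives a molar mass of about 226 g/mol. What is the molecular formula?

mol C = 5.645 g CO₂ ÷ 44.009 g/mol = 0.12827 mol
mol H = 2 × 1.155 g H₂O ÷ 18.015 g/mol = 0.12823 mol
mass O = 2.901 − (1.5406 + 0.12925) = 1.2311 g → mol O = 1.2311 ÷ 15.999 = 0.076949 mol
Divide by the smallest (0.076949 mol): C 1.667, H 1.666, O 1.000
Multiplying each by 3 gives whole numbers: C 5.00, H 5.00, O 3.00
Empirical formula: C5H5O3
Empirical-formula mass = 113.09 g/mol; 226 ÷ 113.09 ≈ 2, so the molecular formula is C10H10O6.

C10H10O6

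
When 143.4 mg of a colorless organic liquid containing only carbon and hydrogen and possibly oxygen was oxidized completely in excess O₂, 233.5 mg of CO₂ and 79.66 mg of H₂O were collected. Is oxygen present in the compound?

yes

mol C = 0.2335 g CO₂ ÷ 44.009 g/mol = 0.0053057 mol
mol H = 2 × 0.07966 g H₂O ÷ 18.015 g/mol = 0.0088437 mol
C and H account for only 0.072642 g of the 0.1434 g sample; the remaining 0.070758 g must be oxygen.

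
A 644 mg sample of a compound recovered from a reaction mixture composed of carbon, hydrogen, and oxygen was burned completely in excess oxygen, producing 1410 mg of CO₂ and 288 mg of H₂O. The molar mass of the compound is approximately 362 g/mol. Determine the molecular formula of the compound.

C18H18O8

mol C = 1.41 g CO₂ ÷ 44.009 g/mol = 0.03204 mol
mol H = 2 × 0.288 g H₂O ÷ 18.015 g/mol = 0.03197 mol
mass O = 0.644 − (0.3848 + 0.03223) = 0.2270 g → mol O = 0.2270 ÷ 15.999 = 0.01419 mol
Divide by the smallest (0.01419 mol): C 2.259, H 2.254, O 1.000
Multiplying each by 4 gives whole numbers: C 9.03, H 9.02, O 4.00
Empirical formula: C9H9O4
Empirical-formula mass = 181.17 g/mol; 362 ÷ 181.17 ≈ 2, so the molecular formula is C18H18O8.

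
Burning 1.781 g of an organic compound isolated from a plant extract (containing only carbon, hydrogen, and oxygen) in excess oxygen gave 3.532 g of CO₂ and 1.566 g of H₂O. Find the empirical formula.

C6H13O3

mol C = 3.532 g CO₂ ÷ 44.009 g/mol = 0.080256 mol
mol H = 2 × 1.566 g H₂O ÷ 18.015 g/mol = 0.17386 mol
mass O = 1.781 − (0.96396 + 0.17525) = 0.64180 g → mol O = 0.64180 ÷ 15.999 = 0.040115 mol
Divide by the smallest (0.040115 mol): C 2.001, H 4.334, O 1.000
Multiplying each by 3 gives whole numbers: C 6.00, H 13.00, O 3.00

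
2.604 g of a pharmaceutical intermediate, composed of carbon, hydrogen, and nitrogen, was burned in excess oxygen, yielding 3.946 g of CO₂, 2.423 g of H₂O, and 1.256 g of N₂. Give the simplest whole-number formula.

CH3N

mol C = 3.946 g CO₂ ÷ 44.009 g/mol = 0.089663 mol
mol H = 2 × 2.423 g H₂O ÷ 18.015 g/mol = 0.26900 mol
mol N = 2 × 1.256 g N₂ ÷ 28.014 g/mol = 0.089669 mol
Divide by the smallest (0.089663 mol): C 1.000, H 3.000, N 1.000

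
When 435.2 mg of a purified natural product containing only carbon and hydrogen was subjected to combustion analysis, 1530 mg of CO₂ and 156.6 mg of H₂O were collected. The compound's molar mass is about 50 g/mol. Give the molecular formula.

C4H2

mol C = 1.530 g CO₂ ÷ 44.009 g/mol = 0.034766 mol
mol H = 2 × 0.1566 g H₂O ÷ 18.015 g/mol = 0.017386 mol
Divide by the smallest (0.017386 mol): C 2.000, H 1.000
Empirical formula: C2H
Empirical-formula mass = 25.03 g/mol; 50 ÷ 25.03 ≈ 2, so the molecular formula is C4H2.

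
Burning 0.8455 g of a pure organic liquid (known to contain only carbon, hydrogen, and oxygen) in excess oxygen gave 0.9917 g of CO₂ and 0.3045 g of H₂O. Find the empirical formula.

C2H3O3

mol C = 0.9917 g CO₂ ÷ 44.009 g/mol = 0.022534 mol
mol H = 2 × 0.3045 g H₂O ÷ 18.015 g/mol = 0.033805 mol
mass O = 0.8455 − (0.27066 + 0.034076) = 0.54077 g → mol O = 0.54077 ÷ 15.999 = 0.033800 mol
Divide by the smallest (0.022534 mol): C 1.000, H 1.500, O 1.500
Multiplying each by 2 gives whole numbers: C 2.00, H 3.00, O 3.00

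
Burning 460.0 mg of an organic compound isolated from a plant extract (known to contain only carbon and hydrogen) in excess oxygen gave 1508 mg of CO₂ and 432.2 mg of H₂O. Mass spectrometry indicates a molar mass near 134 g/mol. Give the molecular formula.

mol C = 1.508 g CO₂ ÷ 44.009 g/mol = 0.034266 mol
mol H = 2 × 0.4322 g H₂O ÷ 18.015 g/mol = 0.047982 mol
Divide by the smallest (0.034266 mol): C 1.000, H 1.400
Multiplying each by 5 gives whole numbers: C 5.00, H 7.00
Empirical formula: C5H7
Empirical-formula mass = 67.11 g/mol; 134 ÷ 67.11 ≈ 2, so the molecular formula is C10H14.

C10H14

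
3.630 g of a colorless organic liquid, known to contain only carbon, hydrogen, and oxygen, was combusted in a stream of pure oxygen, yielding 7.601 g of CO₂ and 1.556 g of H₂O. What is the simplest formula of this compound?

mol C = 7.601 g CO₂ ÷ 44.009 g/mol = 0.17271 mol
mol H = 2 × 1.556 g H₂O ÷ 18.015 g/mol = 0.17274 mol
mass O = 3.630 − (2.0745 + 0.17413) = 1.3814 g → mol O = 1.3814 ÷ 15.999 = 0.086343 mol
Divide by the smallest (0.086343 mol): C 2.000, H 2.001, O 1.000

C2H2O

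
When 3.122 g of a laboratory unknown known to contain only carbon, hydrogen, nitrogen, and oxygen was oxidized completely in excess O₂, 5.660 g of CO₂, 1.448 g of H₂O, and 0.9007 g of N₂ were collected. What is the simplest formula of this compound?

C4H5N2O

mol C = 5.660 g CO₂ ÷ 44.009 g/mol = 0.12861 mol
mol H = 2 × 1.448 g H₂O ÷ 18.015 g/mol = 0.16075 mol
mol N = 2 × 0.9007 g N₂ ÷ 28.014 g/mol = 0.064304 mol
mass O = 3.122 − (1.5447 + 0.16204 + 0.90070) = 0.51452 g → mol O = 0.51452 ÷ 15.999 = 0.032160 mol
Divide by the smallest (0.032160 mol): C 3.999, H 4.999, N 2.000, O 1.000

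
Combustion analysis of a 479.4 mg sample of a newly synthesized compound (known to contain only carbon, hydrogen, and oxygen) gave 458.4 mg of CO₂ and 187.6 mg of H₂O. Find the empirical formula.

mol C = 0.4584 g CO₂ ÷ 44.009 g/mol = 0.010416 mol
mol H = 2 × 0.1876 g H₂O ÷ 18.015 g/mol = 0.020827 mol
mass O = 0.4794 − (0.12511 + 0.020994) = 0.33330 g → mol O = 0.33330 ÷ 15.999 = 0.020832 mol
Divide by the smallest (0.010416 mol): C 1.000, H 2.000, O 2.000

CH2O2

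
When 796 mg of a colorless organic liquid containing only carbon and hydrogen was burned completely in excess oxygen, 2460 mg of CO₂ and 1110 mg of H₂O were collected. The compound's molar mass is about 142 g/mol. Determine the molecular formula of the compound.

C10H22

mol C = 2.46 g CO₂ ÷ 44.009 g/mol = 0.05590 mol
mol H = 2 × 1.11 g H₂O ÷ 18.015 g/mol = 0.1232 mol
Divide by the smallest (0.05590 mol): C 1.000, H 2.205
Multiplying each by 5 gives whole numbers: C 5.00, H 11.02
Empirical formula: C5H11
Empirical-formula mass = 71.14 g/mol; 142 ÷ 71.14 ≈ 2, so the molecular formula is C10H22.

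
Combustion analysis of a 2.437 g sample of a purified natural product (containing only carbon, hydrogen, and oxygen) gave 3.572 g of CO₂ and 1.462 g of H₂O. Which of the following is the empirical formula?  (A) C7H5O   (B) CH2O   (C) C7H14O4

mol C = 3.572 g CO₂ ÷ 44.009 g/mol = 0.081165 mol
mol H = 2 × 1.462 g H₂O ÷ 18.015 g/mol = 0.16231 mol
mass O = 2.437 − (0.97488 + 0.16361) = 1.2985 g → mol O = 1.2985 ÷ 15.999 = 0.081162 mol
Divide by the smallest (0.081162 mol): C 1.000, H 2.000, O 1.000

(B) CH2O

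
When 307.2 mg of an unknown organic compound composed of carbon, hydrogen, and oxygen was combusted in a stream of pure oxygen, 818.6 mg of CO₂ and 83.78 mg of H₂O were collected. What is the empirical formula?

mol C = 0.8186 g CO₂ ÷ 44.009 g/mol = 0.018601 mol
mol H = 2 × 0.08378 g H₂O ÷ 18.015 g/mol = 0.0093011 mol
mass O = 0.3072 − (0.22341 + 0.0093755) = 0.074411 g → mol O = 0.074411 ÷ 15.999 = 0.0046510 mol
Divide by the smallest (0.0046510 mol): C 3.999, H 2.000, O 1.000

C4H2O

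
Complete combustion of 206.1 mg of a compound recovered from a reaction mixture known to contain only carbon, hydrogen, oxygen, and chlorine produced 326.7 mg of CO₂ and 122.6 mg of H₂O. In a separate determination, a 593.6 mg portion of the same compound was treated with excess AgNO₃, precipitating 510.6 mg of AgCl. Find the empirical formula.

mol C = 0.3267 g CO₂ ÷ 44.009 g/mol = 0.0074235 mol
mol H = 2 × 0.1226 g H₂O ÷ 18.015 g/mol = 0.013611 mol
From the AgCl data: mol Cl per gram of compound = (0.5106 ÷ 143.318) ÷ 0.5936 = 0.0060019 mol/g, so in the 0.2061 g combustion sample mol Cl = 0.0012370 mol
mass O = 0.2061 − (0.089163 + 0.013720 + 0.043851) = 0.059366 g → mol O = 0.059366 ÷ 15.999 = 0.0037106 mol
Divide by the smallest (0.0012370 mol): C 6.001, H 11.003, Cl 1.000, O 3.000

C6H11ClO3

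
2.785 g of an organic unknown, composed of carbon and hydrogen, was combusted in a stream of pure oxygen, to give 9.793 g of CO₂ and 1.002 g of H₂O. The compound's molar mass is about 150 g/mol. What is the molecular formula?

C12H6

mol C = 9.793 g CO₂ ÷ 44.009 g/mol = 0.22252 mol
mol H = 2 × 1.002 g H₂O ÷ 18.015 g/mol = 0.11124 mol
Divide by the smallest (0.11124 mol): C 2.000, H 1.000
Empirical formula: C2H
Empirical-formula mass = 25.03 g/mol; 150 ÷ 25.03 ≈ 6, so the molecular formula is C12H6.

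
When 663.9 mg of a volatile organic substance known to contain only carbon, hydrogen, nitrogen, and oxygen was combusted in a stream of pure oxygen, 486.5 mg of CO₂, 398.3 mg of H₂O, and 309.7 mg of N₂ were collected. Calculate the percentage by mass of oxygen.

mol C = 0.4865 g CO₂ ÷ 44.009 g/mol = 0.011055 mol
mol H = 2 × 0.3983 g H₂O ÷ 18.015 g/mol = 0.044219 mol
mol N = 2 × 0.3097 g N₂ ÷ 28.014 g/mol = 0.022110 mol
mass O = 0.6639 − (0.13278 + 0.044572 + 0.30970) = 0.17685 g → mol O = 0.17685 ÷ 15.999 = 0.011054 mol
mass % O = 0.17685 g ÷ 0.6639 g × 100%

26.64%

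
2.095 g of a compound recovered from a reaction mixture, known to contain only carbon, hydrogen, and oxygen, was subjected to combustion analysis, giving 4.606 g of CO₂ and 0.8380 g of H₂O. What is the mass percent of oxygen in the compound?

35.52%

mol C = 4.606 g CO₂ ÷ 44.009 g/mol = 0.10466 mol
mol H = 2 × 0.8380 g H₂O ÷ 18.015 g/mol = 0.093034 mol
mass O = 2.095 − (1.2571 + 0.093778) = 0.74415 g → mol O = 0.74415 ÷ 15.999 = 0.046512 mol
mass % O = 0.74415 g ÷ 2.095 g × 100%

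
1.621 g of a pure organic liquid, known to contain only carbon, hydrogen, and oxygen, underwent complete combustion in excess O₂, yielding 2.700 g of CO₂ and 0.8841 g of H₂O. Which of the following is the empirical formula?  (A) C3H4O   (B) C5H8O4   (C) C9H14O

(B) C5H8O4

mol C = 2.700 g CO₂ ÷ 44.009 g/mol = 0.061351 mol
mol H = 2 × 0.8841 g H₂O ÷ 18.015 g/mol = 0.098152 mol
mass O = 1.621 − (0.73689 + 0.098937) = 0.78518 g → mol O = 0.78518 ÷ 15.999 = 0.049077 mol
Divide by the smallest (0.049077 mol): C 1.250, H 2.000, O 1.000
Multiplying each by 4 gives whole numbers: C 5.00, H 8.00, O 4.00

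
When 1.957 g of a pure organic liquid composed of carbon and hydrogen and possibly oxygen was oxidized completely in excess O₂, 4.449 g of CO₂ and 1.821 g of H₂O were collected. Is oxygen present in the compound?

yes

mol C = 4.449 g CO₂ ÷ 44.009 g/mol = 0.10109 mol
mol H = 2 × 1.821 g H₂O ÷ 18.015 g/mol = 0.20216 mol
C and H account for only 1.4180 g of the 1.957 g sample; the remaining 0.53899 g must be oxygen.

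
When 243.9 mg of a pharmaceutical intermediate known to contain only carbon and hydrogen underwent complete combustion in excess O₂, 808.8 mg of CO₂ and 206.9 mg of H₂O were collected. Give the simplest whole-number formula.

mol C = 0.8088 g CO₂ ÷ 44.009 g/mol = 0.018378 mol
mol H = 2 × 0.2069 g H₂O ÷ 18.015 g/mol = 0.022970 mol
Divide by the smallest (0.018378 mol): C 1.000, H 1.250
Multiplying each by 4 gives whole numbers: C 4.00, H 5.00

C4H5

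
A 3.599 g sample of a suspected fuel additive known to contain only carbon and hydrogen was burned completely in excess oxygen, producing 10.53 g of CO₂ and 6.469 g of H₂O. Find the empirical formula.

CH3

mol C = 10.53 g CO₂ ÷ 44.009 g/mol = 0.23927 mol
mol H = 2 × 6.469 g H₂O ÷ 18.015 g/mol = 0.71818 mol
Divide by the smallest (0.23927 mol): C 1.000, H 3.002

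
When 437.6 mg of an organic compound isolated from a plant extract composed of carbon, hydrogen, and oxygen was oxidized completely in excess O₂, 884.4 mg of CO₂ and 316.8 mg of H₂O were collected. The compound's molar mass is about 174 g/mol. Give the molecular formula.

C8H14O4

mol C = 0.8844 g CO₂ ÷ 44.009 g/mol = 0.020096 mol
mol H = 2 × 0.3168 g H₂O ÷ 18.015 g/mol = 0.035171 mol
mass O = 0.4376 − (0.24137 + 0.035452) = 0.16078 g → mol O = 0.16078 ÷ 15.999 = 0.010049 mol
Divide by the smallest (0.010049 mol): C 2.000, H 3.500, O 1.000
Multiplying each by 2 gives whole numbers: C 4.00, H 7.00, O 2.00
Empirical formula: C4H7O2
Empirical-formula mass = 87.10 g/mol; 174 ÷ 87.10 ≈ 2, so the molecular formula is C8H14O4.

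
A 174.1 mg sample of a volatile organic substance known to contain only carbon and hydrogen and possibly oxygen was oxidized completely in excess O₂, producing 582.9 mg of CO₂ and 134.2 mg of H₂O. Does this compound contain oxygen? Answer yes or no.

mol C = 0.5829 g CO₂ ÷ 44.009 g/mol = 0.013245 mol
mol H = 2 × 0.1342 g H₂O ÷ 18.015 g/mol = 0.014899 mol
C and H together account for 0.17410 g — essentially the entire 0.1741 g sample — so the compound contains no oxygen.

no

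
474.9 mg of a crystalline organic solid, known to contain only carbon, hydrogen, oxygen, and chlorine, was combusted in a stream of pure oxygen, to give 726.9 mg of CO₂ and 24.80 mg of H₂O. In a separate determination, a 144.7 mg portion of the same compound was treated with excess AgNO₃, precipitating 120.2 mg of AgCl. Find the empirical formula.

mol C = 0.7269 g CO₂ ÷ 44.009 g/mol = 0.016517 mol
mol H = 2 × 0.02480 g H₂O ÷ 18.015 g/mol = 0.0027533 mol
From the AgCl data: mol Cl per gram of compound = (0.1202 ÷ 143.318) ÷ 0.1447 = 0.0057961 mol/g, so in the 0.4749 g combustion sample mol Cl = 0.0027526 mol
mass O = 0.4749 − (0.19839 + 0.0027753 + 0.097578) = 0.17616 g → mol O = 0.17616 ÷ 15.999 = 0.011011 mol
Divide by the smallest (0.0027526 mol): C 6.001, H 1.000, Cl 1.000, O 4.000

C6HClO4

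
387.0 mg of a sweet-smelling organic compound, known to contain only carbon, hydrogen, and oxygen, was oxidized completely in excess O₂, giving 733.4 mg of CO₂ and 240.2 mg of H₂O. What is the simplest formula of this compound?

mol C = 0.7334 g CO₂ ÷ 44.009 g/mol = 0.016665 mol
mol H = 2 × 0.2402 g H₂O ÷ 18.015 g/mol = 0.026667 mol
mass O = 0.3870 − (0.20016 + 0.026880) = 0.15996 g → mol O = 0.15996 ÷ 15.999 = 0.0099981 mol
Divide by the smallest (0.0099981 mol): C 1.667, H 2.667, O 1.000
Multiplying each by 3 gives whole numbers: C 5.00, H 8.00, O 3.00

C5H8O3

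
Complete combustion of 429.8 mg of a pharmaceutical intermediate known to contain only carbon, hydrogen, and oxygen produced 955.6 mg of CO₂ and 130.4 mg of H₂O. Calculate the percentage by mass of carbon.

mol C = 0.9556 g CO₂ ÷ 44.009 g/mol = 0.021714 mol
mol H = 2 × 0.1304 g H₂O ÷ 18.015 g/mol = 0.014477 mol
mass O = 0.4298 − (0.26080 + 0.014593) = 0.15440 g → mol O = 0.15440 ÷ 15.999 = 0.0096508 mol
mass % C = 0.26080 g ÷ 0.4298 g × 100%

60.68%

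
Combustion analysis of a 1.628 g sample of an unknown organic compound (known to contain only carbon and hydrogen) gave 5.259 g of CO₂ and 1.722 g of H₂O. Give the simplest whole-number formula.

mol C = 5.259 g CO₂ ÷ 44.009 g/mol = 0.11950 mol
mol H = 2 × 1.722 g H₂O ÷ 18.015 g/mol = 0.19117 mol
Divide by the smallest (0.11950 mol): C 1.000, H 1.600
Multiplying each by 5 gives whole numbers: C 5.00, H 8.00

C5H8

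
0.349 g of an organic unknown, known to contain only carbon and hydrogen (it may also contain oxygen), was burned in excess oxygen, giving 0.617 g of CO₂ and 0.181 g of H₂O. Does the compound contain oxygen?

yes

mol C = 0.617 g CO₂ ÷ 44.009 g/mol = 0.01402 mol
mol H = 2 × 0.181 g H₂O ÷ 18.015 g/mol = 0.02009 mol
C and H account for only 0.1886 g of the 0.349 g sample; the remaining 0.1604 g must be oxygen.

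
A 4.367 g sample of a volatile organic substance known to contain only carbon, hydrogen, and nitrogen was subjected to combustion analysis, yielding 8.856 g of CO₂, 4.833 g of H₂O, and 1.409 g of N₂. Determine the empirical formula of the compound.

C6H16N3

mol C = 8.856 g CO₂ ÷ 44.009 g/mol = 0.20123 mol
mol H = 2 × 4.833 g H₂O ÷ 18.015 g/mol = 0.53655 mol
mol N = 2 × 1.409 g N₂ ÷ 28.014 g/mol = 0.10059 mol
Divide by the smallest (0.10059 mol): C 2.000, H 5.334, N 1.000
Multiplying each by 3 gives whole numbers: C 6.00, H 16.00, N 3.00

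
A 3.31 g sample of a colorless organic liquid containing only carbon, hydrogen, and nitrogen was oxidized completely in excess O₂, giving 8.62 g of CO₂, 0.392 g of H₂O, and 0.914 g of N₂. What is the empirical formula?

C9H2N3

mol C = 8.62 g CO₂ ÷ 44.009 g/mol = 0.1959 mol
mol H = 2 × 0.392 g H₂O ÷ 18.015 g/mol = 0.04352 mol
mol N = 2 × 0.914 g N₂ ÷ 28.014 g/mol = 0.06525 mol
Divide by the smallest (0.04352 mol): C 4.501, H 1.000, N 1.499
Multiplying each by 2 gives whole numbers: C 9.00, H 2.00, N 3.00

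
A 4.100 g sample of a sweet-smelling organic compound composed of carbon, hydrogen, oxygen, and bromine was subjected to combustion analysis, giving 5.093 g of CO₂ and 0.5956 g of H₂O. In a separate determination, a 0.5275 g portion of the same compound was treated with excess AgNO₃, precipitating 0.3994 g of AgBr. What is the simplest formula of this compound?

C7H4BrO5

mol C = 5.093 g CO₂ ÷ 44.009 g/mol = 0.11573 mol
mol H = 2 × 0.5956 g H₂O ÷ 18.015 g/mol = 0.066123 mol
From the AgBr data: mol Br per gram of compound = (0.3994 ÷ 187.772) ÷ 0.5275 = 0.0040323 mol/g, so in the 4.100 g combustion sample mol Br = 0.016533 mol
mass O = 4.100 − (1.3900 + 0.066652 + 1.3210) = 1.3223 g → mol O = 1.3223 ÷ 15.999 = 0.082652 mol
Divide by the smallest (0.016533 mol): C 7.000, H 4.000, Br 1.000, O 4.999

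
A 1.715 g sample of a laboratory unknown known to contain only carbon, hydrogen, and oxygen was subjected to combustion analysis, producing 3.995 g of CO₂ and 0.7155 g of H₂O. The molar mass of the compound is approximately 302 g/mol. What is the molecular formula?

mol C = 3.995 g CO₂ ÷ 44.009 g/mol = 0.090777 mol
mol H = 2 × 0.7155 g H₂O ÷ 18.015 g/mol = 0.079434 mol
mass O = 1.715 − (1.0903 + 0.080069) = 0.54461 g → mol O = 0.54461 ÷ 15.999 = 0.034040 mol
Divide by the smallest (0.034040 mol): C 2.667, H 2.334, O 1.000
Multiplying each by 3 gives whole numbers: C 8.00, H 7.00, O 3.00
Empirical formula: C8H7O3
Empirical-formula mass = 151.14 g/mol; 302 ÷ 151.14 ≈ 2, so the molecular formula is C16H14O6.

C16H14O6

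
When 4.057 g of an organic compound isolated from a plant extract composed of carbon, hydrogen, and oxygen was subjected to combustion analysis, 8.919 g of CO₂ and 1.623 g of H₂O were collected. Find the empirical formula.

mol C = 8.919 g CO₂ ÷ 44.009 g/mol = 0.20266 mol
mol H = 2 × 1.623 g H₂O ÷ 18.015 g/mol = 0.18018 mol
mass O = 4.057 − (2.4342 + 0.18162) = 1.4412 g → mol O = 1.4412 ÷ 15.999 = 0.090080 mol
Divide by the smallest (0.090080 mol): C 2.250, H 2.000, O 1.000
Multiplying each by 4 gives whole numbers: C 9.00, H 8.00, O 4.00

C9H8O4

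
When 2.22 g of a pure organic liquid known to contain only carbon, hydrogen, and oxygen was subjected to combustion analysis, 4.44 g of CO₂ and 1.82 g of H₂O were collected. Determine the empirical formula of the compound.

C2H4O

mol C = 4.44 g CO₂ ÷ 44.009 g/mol = 0.1009 mol
mol H = 2 × 1.82 g H₂O ÷ 18.015 g/mol = 0.2021 mol
mass O = 2.22 − (1.212 + 0.2037) = 0.8046 g → mol O = 0.8046 ÷ 15.999 = 0.05029 mol
Divide by the smallest (0.05029 mol): C 2.006, H 4.018, O 1.000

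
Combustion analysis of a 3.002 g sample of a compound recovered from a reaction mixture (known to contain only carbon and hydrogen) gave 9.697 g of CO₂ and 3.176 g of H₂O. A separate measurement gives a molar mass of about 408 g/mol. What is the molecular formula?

C30H48

mol C = 9.697 g CO₂ ÷ 44.009 g/mol = 0.22034 mol
mol H = 2 × 3.176 g H₂O ÷ 18.015 g/mol = 0.35260 mol
Divide by the smallest (0.22034 mol): C 1.000, H 1.600
Multiplying each by 5 gives whole numbers: C 5.00, H 8.00
Empirical formula: C5H8
Empirical-formula mass = 68.12 g/mol; 408 ÷ 68.12 ≈ 6, so the molecular formula is C30H48.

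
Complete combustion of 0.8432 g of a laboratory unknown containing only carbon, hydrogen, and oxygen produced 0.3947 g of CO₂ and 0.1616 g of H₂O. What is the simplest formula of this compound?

CH2O5

mol C = 0.3947 g CO₂ ÷ 44.009 g/mol = 0.0089686 mol
mol H = 2 × 0.1616 g H₂O ÷ 18.015 g/mol = 0.017941 mol
mass O = 0.8432 − (0.10772 + 0.018084) = 0.71739 g → mol O = 0.71739 ÷ 15.999 = 0.044840 mol
Divide by the smallest (0.0089686 mol): C 1.000, H 2.000, O 5.000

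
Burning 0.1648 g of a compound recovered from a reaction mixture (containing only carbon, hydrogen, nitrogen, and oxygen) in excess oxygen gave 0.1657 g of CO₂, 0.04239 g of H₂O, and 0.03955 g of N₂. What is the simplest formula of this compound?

C4H5N3O5

mol C = 0.1657 g CO₂ ÷ 44.009 g/mol = 0.0037651 mol
mol H = 2 × 0.04239 g H₂O ÷ 18.015 g/mol = 0.0047061 mol
mol N = 2 × 0.03955 g N₂ ÷ 28.014 g/mol = 0.0028236 mol
mass O = 0.1648 − (0.045223 + 0.0047437 + 0.039550) = 0.075283 g → mol O = 0.075283 ÷ 15.999 = 0.0047055 mol
Divide by the smallest (0.0028236 mol): C 1.333, H 1.667, N 1.000, O 1.666
Multiplying each by 3 gives whole numbers: C 4.00, H 5.00, N 3.00, O 5.00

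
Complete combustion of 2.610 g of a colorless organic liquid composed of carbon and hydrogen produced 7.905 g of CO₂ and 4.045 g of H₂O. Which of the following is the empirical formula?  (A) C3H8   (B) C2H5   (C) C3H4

(B) C2H5

mol C = 7.905 g CO₂ ÷ 44.009 g/mol = 0.17962 mol
mol H = 2 × 4.045 g H₂O ÷ 18.015 g/mol = 0.44907 mol
Divide by the smallest (0.17962 mol): C 1.000, H 2.500
Multiplying each by 2 gives whole numbers: C 2.00, H 5.00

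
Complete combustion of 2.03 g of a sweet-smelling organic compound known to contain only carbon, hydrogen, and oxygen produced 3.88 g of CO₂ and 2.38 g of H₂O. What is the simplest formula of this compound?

C2H6O

mol C = 3.88 g CO₂ ÷ 44.009 g/mol = 0.08816 mol
mol H = 2 × 2.38 g H₂O ÷ 18.015 g/mol = 0.2642 mol
mass O = 2.03 − (1.059 + 0.2663) = 0.7047 g → mol O = 0.7047 ÷ 15.999 = 0.04405 mol
Divide by the smallest (0.04405 mol): C 2.002, H 5.999, O 1.000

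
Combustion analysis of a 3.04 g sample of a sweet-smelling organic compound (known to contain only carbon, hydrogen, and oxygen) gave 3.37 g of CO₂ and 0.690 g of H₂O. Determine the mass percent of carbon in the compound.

30.3%

mol C = 3.37 g CO₂ ÷ 44.009 g/mol = 0.07658 mol
mol H = 2 × 0.690 g H₂O ÷ 18.015 g/mol = 0.07660 mol
mass O = 3.04 − (0.9197 + 0.07722) = 2.043 g → mol O = 2.043 ÷ 15.999 = 0.1277 mol
mass % C = 0.9197 g ÷ 3.04 g × 100%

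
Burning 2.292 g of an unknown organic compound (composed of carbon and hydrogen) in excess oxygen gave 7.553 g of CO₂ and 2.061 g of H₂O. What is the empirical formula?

C3H4

mol C = 7.553 g CO₂ ÷ 44.009 g/mol = 0.17162 mol
mol H = 2 × 2.061 g H₂O ÷ 18.015 g/mol = 0.22881 mol
Divide by the smallest (0.17162 mol): C 1.000, H 1.333
Multiplying each by 3 gives whole numbers: C 3.00, H 4.00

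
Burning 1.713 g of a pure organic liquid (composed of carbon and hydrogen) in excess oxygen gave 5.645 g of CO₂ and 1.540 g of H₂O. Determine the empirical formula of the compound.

mol C = 5.645 g CO₂ ÷ 44.009 g/mol = 0.12827 mol
mol H = 2 × 1.540 g H₂O ÷ 18.015 g/mol = 0.17097 mol
Divide by the smallest (0.12827 mol): C 1.000, H 1.333
Multiplying each by 3 gives whole numbers: C 3.00, H 4.00

C3H4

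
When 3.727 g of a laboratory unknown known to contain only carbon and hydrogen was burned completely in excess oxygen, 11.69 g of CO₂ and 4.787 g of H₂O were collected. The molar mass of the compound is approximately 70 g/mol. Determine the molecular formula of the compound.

mol C = 11.69 g CO₂ ÷ 44.009 g/mol = 0.26563 mol
mol H = 2 × 4.787 g H₂O ÷ 18.015 g/mol = 0.53145 mol
Divide by the smallest (0.26563 mol): C 1.000, H 2.001
Empirical formula: CH2
Empirical-formula mass = 14.03 g/mol; 70 ÷ 14.03 ≈ 5, so the molecular formula is C5H10.

C5H10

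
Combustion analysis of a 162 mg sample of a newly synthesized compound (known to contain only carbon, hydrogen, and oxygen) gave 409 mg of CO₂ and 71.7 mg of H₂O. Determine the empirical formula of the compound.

mol C = 0.409 g CO₂ ÷ 44.009 g/mol = 0.009294 mol
mol H = 2 × 0.0717 g H₂O ÷ 18.015 g/mol = 0.007960 mol
mass O = 0.162 − (0.1116 + 0.008024) = 0.04235 g → mol O = 0.04235 ÷ 15.999 = 0.002647 mol
Divide by the smallest (0.002647 mol): C 3.511, H 3.007, O 1.000
Multiplying each by 2 gives whole numbers: C 7.02, H 6.01, O 2.00

C7H6O2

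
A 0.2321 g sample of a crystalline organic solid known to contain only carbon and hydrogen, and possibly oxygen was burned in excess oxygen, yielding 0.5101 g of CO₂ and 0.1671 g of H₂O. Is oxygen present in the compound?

mol C = 0.5101 g CO₂ ÷ 44.009 g/mol = 0.011591 mol
mol H = 2 × 0.1671 g H₂O ÷ 18.015 g/mol = 0.018551 mol
C and H account for only 0.15792 g of the 0.2321 g sample; the remaining 0.074183 g must be oxygen.

yes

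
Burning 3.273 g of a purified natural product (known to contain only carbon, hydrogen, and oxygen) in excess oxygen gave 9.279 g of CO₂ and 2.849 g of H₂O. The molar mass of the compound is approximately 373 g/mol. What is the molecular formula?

mol C = 9.279 g CO₂ ÷ 44.009 g/mol = 0.21084 mol
mol H = 2 × 2.849 g H₂O ÷ 18.015 g/mol = 0.31629 mol
mass O = 3.273 − (2.5324 + 0.31882) = 0.42174 g → mol O = 0.42174 ÷ 15.999 = 0.026360 mol
Divide by the smallest (0.026360 mol): C 7.998, H 11.999, O 1.000
Empirical formula: C8H12O
Empirical-formula mass = 124.18 g/mol; 373 ÷ 124.18 ≈ 3, so the molecular formula is C24H36O3.

C24H36O3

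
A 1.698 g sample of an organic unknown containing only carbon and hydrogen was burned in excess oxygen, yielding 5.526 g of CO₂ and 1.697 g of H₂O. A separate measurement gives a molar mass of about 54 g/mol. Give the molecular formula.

mol C = 5.526 g CO₂ ÷ 44.009 g/mol = 0.12557 mol
mol H = 2 × 1.697 g H₂O ÷ 18.015 g/mol = 0.18840 mol
Divide by the smallest (0.12557 mol): C 1.000, H 1.500
Multiplying each by 2 gives whole numbers: C 2.00, H 3.00
Empirical formula: C2H3
Empirical-formula mass = 27.05 g/mol; 54 ÷ 27.05 ≈ 2, so the molecular formula is C4H6.

C4H6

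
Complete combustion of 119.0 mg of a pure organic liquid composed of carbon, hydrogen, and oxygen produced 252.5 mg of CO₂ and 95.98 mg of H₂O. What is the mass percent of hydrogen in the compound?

9.03%

mol C = 0.2525 g CO₂ ÷ 44.009 g/mol = 0.0057375 mol
mol H = 2 × 0.09598 g H₂O ÷ 18.015 g/mol = 0.010656 mol
mass O = 0.1190 − (0.068913 + 0.010741) = 0.039347 g → mol O = 0.039347 ÷ 15.999 = 0.0024593 mol
mass % H = 0.010741 g ÷ 0.1190 g × 100%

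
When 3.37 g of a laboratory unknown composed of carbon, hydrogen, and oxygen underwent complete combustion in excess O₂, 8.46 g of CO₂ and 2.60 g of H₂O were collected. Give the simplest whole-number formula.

C4H6O

mol C = 8.46 g CO₂ ÷ 44.009 g/mol = 0.1922 mol
mol H = 2 × 2.60 g H₂O ÷ 18.015 g/mol = 0.2886 mol
mass O = 3.37 − (2.309 + 0.2910) = 0.7701 g → mol O = 0.7701 ÷ 15.999 = 0.04814 mol
Divide by the smallest (0.04814 mol): C 3.994, H 5.997, O 1.000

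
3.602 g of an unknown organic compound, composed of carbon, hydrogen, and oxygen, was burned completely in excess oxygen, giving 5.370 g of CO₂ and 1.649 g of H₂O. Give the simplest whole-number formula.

mol C = 5.370 g CO₂ ÷ 44.009 g/mol = 0.12202 mol
mol H = 2 × 1.649 g H₂O ÷ 18.015 g/mol = 0.18307 mol
mass O = 3.602 − (1.4656 + 0.18453) = 1.9519 g → mol O = 1.9519 ÷ 15.999 = 0.12200 mol
Divide by the smallest (0.12200 mol): C 1.000, H 1.501, O 1.000
Multiplying each by 2 gives whole numbers: C 2.00, H 3.00, O 2.00

C2H3O2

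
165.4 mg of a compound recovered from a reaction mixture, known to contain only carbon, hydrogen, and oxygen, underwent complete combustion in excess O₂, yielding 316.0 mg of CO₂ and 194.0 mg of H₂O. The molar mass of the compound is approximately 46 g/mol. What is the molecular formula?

C2H6O

mol C = 0.3160 g CO₂ ÷ 44.009 g/mol = 0.0071803 mol
mol H = 2 × 0.1940 g H₂O ÷ 18.015 g/mol = 0.021538 mol
mass O = 0.1654 − (0.086243 + 0.021710) = 0.057447 g → mol O = 0.057447 ÷ 15.999 = 0.0035907 mol
Divide by the smallest (0.0035907 mol): C 2.000, H 5.998, O 1.000
Empirical formula: C2H6O
Empirical-formula mass = 46.07 g/mol; 46 ÷ 46.07 ≈ 1, so the molecular formula is C2H6O.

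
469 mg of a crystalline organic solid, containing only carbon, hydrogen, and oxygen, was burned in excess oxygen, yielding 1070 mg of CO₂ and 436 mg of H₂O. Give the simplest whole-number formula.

C3H6O

mol C = 1.07 g CO₂ ÷ 44.009 g/mol = 0.02431 mol
mol H = 2 × 0.436 g H₂O ÷ 18.015 g/mol = 0.04840 mol
mass O = 0.469 − (0.2920 + 0.04879) = 0.1282 g → mol O = 0.1282 ÷ 15.999 = 0.008012 mol
Divide by the smallest (0.008012 mol): C 3.035, H 6.042, O 1.000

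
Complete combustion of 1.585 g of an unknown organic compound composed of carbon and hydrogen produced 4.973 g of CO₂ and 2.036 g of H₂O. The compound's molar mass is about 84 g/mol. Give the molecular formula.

mol C = 4.973 g CO₂ ÷ 44.009 g/mol = 0.11300 mol
mol H = 2 × 2.036 g H₂O ÷ 18.015 g/mol = 0.22603 mol
Divide by the smallest (0.11300 mol): C 1.000, H 2.000
Empirical formula: CH2
Empirical-formula mass = 14.03 g/mol; 84 ÷ 14.03 ≈ 6, so the molecular formula is C6H12.

C6H12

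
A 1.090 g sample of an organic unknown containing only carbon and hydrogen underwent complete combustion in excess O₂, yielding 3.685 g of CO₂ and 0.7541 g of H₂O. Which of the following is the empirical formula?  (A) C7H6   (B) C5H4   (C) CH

(C) CH

mol C = 3.685 g CO₂ ÷ 44.009 g/mol = 0.083733 mol
mol H = 2 × 0.7541 g H₂O ÷ 18.015 g/mol = 0.083719 mol
Divide by the smallest (0.083719 mol): C 1.000, H 1.000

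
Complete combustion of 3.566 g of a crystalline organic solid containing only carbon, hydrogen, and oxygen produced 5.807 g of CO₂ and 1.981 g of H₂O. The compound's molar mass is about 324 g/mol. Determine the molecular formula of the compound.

mol C = 5.807 g CO₂ ÷ 44.009 g/mol = 0.13195 mol
mol H = 2 × 1.981 g H₂O ÷ 18.015 g/mol = 0.21993 mol
mass O = 3.566 − (1.5849 + 0.22169) = 1.7595 g → mol O = 1.7595 ÷ 15.999 = 0.10997 mol
Divide by the smallest (0.10997 mol): C 1.200, H 2.000, O 1.000
Multiplying each by 5 gives whole numbers: C 6.00, H 10.00, O 5.00
Empirical formula: C6H10O5
Empirical-formula mass = 162.14 g/mol; 324 ÷ 162.14 ≈ 2, so the molecular formula is C12H20O10.

C12H20O10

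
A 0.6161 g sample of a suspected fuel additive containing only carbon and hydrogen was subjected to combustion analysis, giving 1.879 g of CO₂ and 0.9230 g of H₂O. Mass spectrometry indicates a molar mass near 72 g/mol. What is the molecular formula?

mol C = 1.879 g CO₂ ÷ 44.009 g/mol = 0.042696 mol
mol H = 2 × 0.9230 g H₂O ÷ 18.015 g/mol = 0.10247 mol
Divide by the smallest (0.042696 mol): C 1.000, H 2.400
Multiplying each by 5 gives whole numbers: C 5.00, H 12.00
Empirical formula: C5H12
Empirical-formula mass = 72.15 g/mol; 72 ÷ 72.15 ≈ 1, so the molecular formula is C5H12.

C5H12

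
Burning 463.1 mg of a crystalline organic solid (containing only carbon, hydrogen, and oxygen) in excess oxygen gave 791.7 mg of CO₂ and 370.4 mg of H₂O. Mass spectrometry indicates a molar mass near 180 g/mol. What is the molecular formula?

C7H16O5

mol C = 0.7917 g CO₂ ÷ 44.009 g/mol = 0.017990 mol
mol H = 2 × 0.3704 g H₂O ÷ 18.015 g/mol = 0.041121 mol
mass O = 0.4631 − (0.21607 + 0.041450) = 0.20558 g → mol O = 0.20558 ÷ 15.999 = 0.012849 mol
Divide by the smallest (0.012849 mol): C 1.400, H 3.200, O 1.000
Multiplying each by 5 gives whole numbers: C 7.00, H 16.00, O 5.00
Empirical formula: C7H16O5
Empirical-formula mass = 180.20 g/mol; 180 ÷ 180.20 ≈ 1, so the molecular formula is C7H16O5.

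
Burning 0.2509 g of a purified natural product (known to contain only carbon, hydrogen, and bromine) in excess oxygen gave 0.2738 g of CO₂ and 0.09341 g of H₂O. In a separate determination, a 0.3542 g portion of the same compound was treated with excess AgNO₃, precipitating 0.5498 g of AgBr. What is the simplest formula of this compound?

mol C = 0.2738 g CO₂ ÷ 44.009 g/mol = 0.0062215 mol
mol H = 2 × 0.09341 g H₂O ÷ 18.015 g/mol = 0.010370 mol
From the AgBr data: mol Br per gram of compound = (0.5498 ÷ 187.772) ÷ 0.3542 = 0.0082666 mol/g, so in the 0.2509 g combustion sample mol Br = 0.0020741 mol
Divide by the smallest (0.0020741 mol): C 3.000, H 5.000, Br 1.000

C3H5Br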